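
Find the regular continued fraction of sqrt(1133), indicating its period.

[33; (1, 1, 1, 16, 6, 16, 1, 1, 1, 66)]

Write x_i = (sqrt(1133) + m_i)/d_i with (m_0, d_0) = (0, 1). a_0 = floor(sqrt(1133)) = 33, since 33^2 = 1089 <= 1133 < 1156 = 34^2.
Iterate m_{i+1} = d_i*a_i - m_i, d_{i+1} = (1133 - m_{i+1}^2)/d_i, a_{i+1} = floor((a_0 + m_{i+1})/d_{i+1}):
  m_1 = 1*33 - 0 = 33, d_1 = (1133 - 33^2)/1 = 44/1 = 44, a_1 = floor((33 + 33)/44) = 1.
  m_2 = 44*1 - 33 = 11, d_2 = (1133 - 11^2)/44 = 1012/44 = 23, a_2 = floor((33 + 11)/23) = 1.
  m_3 = 23*1 - 11 = 12, d_3 = (1133 - 12^2)/23 = 989/23 = 43, a_3 = floor((33 + 12)/43) = 1.
  m_4 = 43*1 - 12 = 31, d_4 = (1133 - 31^2)/43 = 172/43 = 4, a_4 = floor((33 + 31)/4) = 16.
  m_5 = 4*16 - 31 = 33, d_5 = (1133 - 33^2)/4 = 44/4 = 11, a_5 = floor((33 + 33)/11) = 6.
  m_6 = 11*6 - 33 = 33, d_6 = (1133 - 33^2)/11 = 44/11 = 4, a_6 = floor((33 + 33)/4) = 16.
  m_7 = 4*16 - 33 = 31, d_7 = (1133 - 31^2)/4 = 172/4 = 43, a_7 = floor((33 + 31)/43) = 1.
  m_8 = 43*1 - 31 = 12, d_8 = (1133 - 12^2)/43 = 989/43 = 23, a_8 = floor((33 + 12)/23) = 1.
  m_9 = 23*1 - 12 = 11, d_9 = (1133 - 11^2)/23 = 1012/23 = 44, a_9 = floor((33 + 11)/44) = 1.
  m_10 = 44*1 - 11 = 33, d_10 = (1133 - 33^2)/44 = 44/44 = 1, a_10 = floor((33 + 33)/1) = 66.
  m_11 = 1*66 - 33 = 33, d_11 = (1133 - 33^2)/1 = 44/1 = 44: (m_11, d_11) = (m_1, d_1) = (33, 44), so from here the quotients repeat a_1, ..., a_10; the period length is 10.
Hence the expansion of sqrt(1133) is a_0 = 33 followed by the repeating block 1, 1, 1, 16, 6, 16, 1, 1, 1, 66 (period 10).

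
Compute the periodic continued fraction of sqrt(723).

[26; (1, 7, 1, 52)]

Write x_i = (sqrt(723) + m_i)/d_i with (m_0, d_0) = (0, 1). a_0 = floor(sqrt(723)) = 26, since 26^2 = 676 <= 723 < 729 = 27^2.
Iterate m_{i+1} = d_i*a_i - m_i, d_{i+1} = (723 - m_{i+1}^2)/d_i, a_{i+1} = floor((a_0 + m_{i+1})/d_{i+1}):
  m_1 = 1*26 - 0 = 26, d_1 = (723 - 26^2)/1 = 47/1 = 47, a_1 = floor((26 + 26)/47) = 1.
  m_2 = 47*1 - 26 = 21, d_2 = (723 - 21^2)/47 = 282/47 = 6, a_2 = floor((26 + 21)/6) = 7.
  m_3 = 6*7 - 21 = 21, d_3 = (723 - 21^2)/6 = 282/6 = 47, a_3 = floor((26 + 21)/47) = 1.
  m_4 = 47*1 - 21 = 26, d_4 = (723 - 26^2)/47 = 47/47 = 1, a_4 = floor((26 + 26)/1) = 52.
  m_5 = 1*52 - 26 = 26, d_5 = (723 - 26^2)/1 = 47/1 = 47: (m_5, d_5) = (m_1, d_1) = (26, 47), so from here the quotients repeat a_1, ..., a_4; the period length is 4.
Hence the expansion of sqrt(723) is a_0 = 26 followed by the repeating block 1, 7, 1, 52 (period 4).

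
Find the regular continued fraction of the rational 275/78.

[3; 1, 1, 9, 4]

Run the Euclidean algorithm on 275 and 78; the successive quotients are the partial quotients a_0, a_1, ... (each step inverts the fractional part left over by the previous one):
  275 = 3*78 + 41, so a_0 = 3.
  78 = 1*41 + 37, so a_1 = 1.
  41 = 1*37 + 4, so a_2 = 1.
  37 = 9*4 + 1, so a_3 = 9.
  4 = 4*1 + 0, so a_4 = 4.
The remainder reaches 0 after 5 divisions, so the expansion has 5 partial quotients, read off in order.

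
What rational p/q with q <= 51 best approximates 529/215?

Expand x = 529/215 as a continued fraction with the Euclidean algorithm:
  529 = 2*215 + 99, so a_0 = 2.
  215 = 2*99 + 17, so a_1 = 2.
  99 = 5*17 + 14, so a_2 = 5.
  17 = 1*14 + 3, so a_3 = 1.
  14 = 4*3 + 2, so a_4 = 4.
  3 = 1*2 + 1, so a_5 = 1.
  2 = 2*1 + 0, so a_6 = 2.
so x = [2; 2, 5, 1, 4, 1, 2].
Convergents (p_i = a_i*p_{i-1} + p_{i-2}, q_i = a_i*q_{i-1} + q_{i-2} with p_{-2}=0, p_{-1}=1, q_{-2}=1, q_{-1}=0), until the denominator exceeds 51:
  i=0: a_0=2, p_0 = 2*1 + 0 = 2, q_0 = 2*0 + 1 = 1.
  i=1: a_1=2, p_1 = 2*2 + 1 = 5, q_1 = 2*1 + 0 = 2.
  i=2: a_2=5, p_2 = 5*5 + 2 = 27, q_2 = 5*2 + 1 = 11.
  i=3: a_3=1, p_3 = 1*27 + 5 = 32, q_3 = 1*11 + 2 = 13.
  i=4: a_4=4, p_4 = 4*32 + 27 = 155, q_4 = 4*13 + 11 = 63.
q_4 = 63 > 51, so the last convergent with denominator <= 51 is p_3/q_3 = 32/13.
The closest fraction with denominator <= 51 is either p_3/q_3 or the intermediate fraction (k*p_3 + p_2)/(k*q_3 + q_2) with the largest k >= 1 whose denominator stays <= 51; these approach x as k grows, and every other convergent or intermediate fraction in range is farther away.
Largest k: floor((51 - q_2)/q_3) = floor((51 - 11)/13) = 3.
That gives (3*32 + 27)/(3*13 + 11) = 123/50.
Compare the errors: |x - 32/13| = |529*13 - 32*215|/(215*13) = 3/2795, and |x - 123/50| = |529*50 - 123*215|/(215*50) = 5/10750.
Cross-multiplying, 5*2795 = 13975 < 32250 = 3*10750, so 5/10750 is smaller: the intermediate fraction 123/50 is closer to x than 32/13.

123/50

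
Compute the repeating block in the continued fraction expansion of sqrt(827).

[28; (1, 3, 7, 1, 27, 1, 7, 3, 1, 56)]

Write x_i = (sqrt(827) + m_i)/d_i with (m_0, d_0) = (0, 1). a_0 = floor(sqrt(827)) = 28, since 28^2 = 784 <= 827 < 841 = 29^2.
Iterate m_{i+1} = d_i*a_i - m_i, d_{i+1} = (827 - m_{i+1}^2)/d_i, a_{i+1} = floor((a_0 + m_{i+1})/d_{i+1}):
  m_1 = 1*28 - 0 = 28, d_1 = (827 - 28^2)/1 = 43/1 = 43, a_1 = floor((28 + 28)/43) = 1.
  m_2 = 43*1 - 28 = 15, d_2 = (827 - 15^2)/43 = 602/43 = 14, a_2 = floor((28 + 15)/14) = 3.
  m_3 = 14*3 - 15 = 27, d_3 = (827 - 27^2)/14 = 98/14 = 7, a_3 = floor((28 + 27)/7) = 7.
  m_4 = 7*7 - 27 = 22, d_4 = (827 - 22^2)/7 = 343/7 = 49, a_4 = floor((28 + 22)/49) = 1.
  m_5 = 49*1 - 22 = 27, d_5 = (827 - 27^2)/49 = 98/49 = 2, a_5 = floor((28 + 27)/2) = 27.
  m_6 = 2*27 - 27 = 27, d_6 = (827 - 27^2)/2 = 98/2 = 49, a_6 = floor((28 + 27)/49) = 1.
  m_7 = 49*1 - 27 = 22, d_7 = (827 - 22^2)/49 = 343/49 = 7, a_7 = floor((28 + 22)/7) = 7.
  m_8 = 7*7 - 22 = 27, d_8 = (827 - 27^2)/7 = 98/7 = 14, a_8 = floor((28 + 27)/14) = 3.
  m_9 = 14*3 - 27 = 15, d_9 = (827 - 15^2)/14 = 602/14 = 43, a_9 = floor((28 + 15)/43) = 1.
  m_10 = 43*1 - 15 = 28, d_10 = (827 - 28^2)/43 = 43/43 = 1, a_10 = floor((28 + 28)/1) = 56.
  m_11 = 1*56 - 28 = 28, d_11 = (827 - 28^2)/1 = 43/1 = 43: (m_11, d_11) = (m_1, d_1) = (28, 43), so from here the quotients repeat a_1, ..., a_10; the period length is 10.
Hence the expansion of sqrt(827) is a_0 = 28 followed by the repeating block 1, 3, 7, 1, 27, 1, 7, 3, 1, 56 (period 10).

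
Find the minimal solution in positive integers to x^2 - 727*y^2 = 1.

First expand sqrt(727) as a continued fraction. With x_i = (sqrt(727) + m_i)/d_i and (m_0, d_0) = (0, 1): a_0 = floor(sqrt(727)) = 26, since 26^2 = 676 <= 727 < 729 = 27^2.
Iterate m_{i+1} = d_i*a_i - m_i, d_{i+1} = (727 - m_{i+1}^2)/d_i, a_{i+1} = floor((a_0 + m_{i+1})/d_{i+1}):
  m_1 = 1*26 - 0 = 26, d_1 = (727 - 26^2)/1 = 51/1 = 51, a_1 = floor((26 + 26)/51) = 1.
  m_2 = 51*1 - 26 = 25, d_2 = (727 - 25^2)/51 = 102/51 = 2, a_2 = floor((26 + 25)/2) = 25.
  m_3 = 2*25 - 25 = 25, d_3 = (727 - 25^2)/2 = 102/2 = 51, a_3 = floor((26 + 25)/51) = 1.
  m_4 = 51*1 - 25 = 26, d_4 = (727 - 26^2)/51 = 51/51 = 1, a_4 = floor((26 + 26)/1) = 52.
  m_5 = 1*52 - 26 = 26, d_5 = (727 - 26^2)/1 = 51/1 = 51: (m_5, d_5) = (m_1, d_1) = (26, 51), so from here the quotients repeat a_1, ..., a_4; the period length is 4.
So sqrt(727) = [26; (1, 25, 1, 52)] with period length k = 4.
k is even, so the fundamental solution of x^2 - 727y^2 = 1 is (p_{k-1}, q_{k-1}) = (p_3, q_3); compute convergents through index 3.
Convergents (p_i = a_i*p_{i-1} + p_{i-2}, q_i = a_i*q_{i-1} + q_{i-2} with p_{-2}=0, p_{-1}=1, q_{-2}=1, q_{-1}=0):
  i=0: a_0=26, p_0 = 26*1 + 0 = 26, q_0 = 26*0 + 1 = 1.
  i=1: a_1=1, p_1 = 1*26 + 1 = 27, q_1 = 1*1 + 0 = 1.
  i=2: a_2=25, p_2 = 25*27 + 26 = 701, q_2 = 25*1 + 1 = 26.
  i=3: a_3=1, p_3 = 1*701 + 27 = 728, q_3 = 1*26 + 1 = 27.
Check: 728^2 - 727*27^2 = 529984 - 529983 = 1, so (x, y) = (728, 27) solves the equation, and by the theorem it is the least positive solution.

(x, y) = (728, 27)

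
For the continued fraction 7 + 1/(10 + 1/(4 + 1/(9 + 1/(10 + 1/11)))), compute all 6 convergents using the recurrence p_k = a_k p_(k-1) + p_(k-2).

Using the convergent recurrence p_i = a_i*p_{i-1} + p_{i-2}, q_i = a_i*q_{i-1} + q_{i-2} with p_{-2}=0, p_{-1}=1, q_{-2}=1, q_{-1}=0:
  i=0: a_0=7, p_0 = 7*1 + 0 = 7, q_0 = 7*0 + 1 = 1.
  i=1: a_1=10, p_1 = 10*7 + 1 = 71, q_1 = 10*1 + 0 = 10.
  i=2: a_2=4, p_2 = 4*71 + 7 = 291, q_2 = 4*10 + 1 = 41.
  i=3: a_3=9, p_3 = 9*291 + 71 = 2690, q_3 = 9*41 + 10 = 379.
  i=4: a_4=10, p_4 = 10*2690 + 291 = 27191, q_4 = 10*379 + 41 = 3831.
  i=5: a_5=11, p_5 = 11*27191 + 2690 = 301791, q_5 = 11*3831 + 379 = 42520.

7/1, 71/10, 291/41, 2690/379, 27191/3831, 301791/42520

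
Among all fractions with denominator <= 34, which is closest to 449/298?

3/2

Expand x = 449/298 as a continued fraction with the Euclidean algorithm:
  449 = 1*298 + 151, so a_0 = 1.
  298 = 1*151 + 147, so a_1 = 1.
  151 = 1*147 + 4, so a_2 = 1.
  147 = 36*4 + 3, so a_3 = 36.
  4 = 1*3 + 1, so a_4 = 1.
  3 = 3*1 + 0, so a_5 = 3.
so x = [1; 1, 1, 36, 1, 3].
Convergents (p_i = a_i*p_{i-1} + p_{i-2}, q_i = a_i*q_{i-1} + q_{i-2} with p_{-2}=0, p_{-1}=1, q_{-2}=1, q_{-1}=0), until the denominator exceeds 34:
  i=0: a_0=1, p_0 = 1*1 + 0 = 1, q_0 = 1*0 + 1 = 1.
  i=1: a_1=1, p_1 = 1*1 + 1 = 2, q_1 = 1*1 + 0 = 1.
  i=2: a_2=1, p_2 = 1*2 + 1 = 3, q_2 = 1*1 + 1 = 2.
  i=3: a_3=36, p_3 = 36*3 + 2 = 110, q_3 = 36*2 + 1 = 73.
q_3 = 73 > 34, so the last convergent with denominator <= 34 is p_2/q_2 = 3/2.
The closest fraction with denominator <= 34 is either p_2/q_2 or the intermediate fraction (k*p_2 + p_1)/(k*q_2 + q_1) with the largest k >= 1 whose denominator stays <= 34; these approach x as k grows, and every other convergent or intermediate fraction in range is farther away.
Largest k: floor((34 - q_1)/q_2) = floor((34 - 1)/2) = 16.
That gives (16*3 + 2)/(16*2 + 1) = 50/33.
Compare the errors: |x - 3/2| = |449*2 - 3*298|/(298*2) = 4/596, and |x - 50/33| = |449*33 - 50*298|/(298*33) = 83/9834.
Cross-multiplying, 4*9834 = 39336 < 49468 = 83*596, so 4/596 is smaller: the convergent 3/2 is closer to x than 50/33.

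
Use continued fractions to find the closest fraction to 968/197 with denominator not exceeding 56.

172/35

Expand x = 968/197 as a continued fraction with the Euclidean algorithm:
  968 = 4*197 + 180, so a_0 = 4.
  197 = 1*180 + 17, so a_1 = 1.
  180 = 10*17 + 10, so a_2 = 10.
  17 = 1*10 + 7, so a_3 = 1.
  10 = 1*7 + 3, so a_4 = 1.
  7 = 2*3 + 1, so a_5 = 2.
  3 = 3*1 + 0, so a_6 = 3.
so x = [4; 1, 10, 1, 1, 2, 3].
Convergents (p_i = a_i*p_{i-1} + p_{i-2}, q_i = a_i*q_{i-1} + q_{i-2} with p_{-2}=0, p_{-1}=1, q_{-2}=1, q_{-1}=0), until the denominator exceeds 56:
  i=0: a_0=4, p_0 = 4*1 + 0 = 4, q_0 = 4*0 + 1 = 1.
  i=1: a_1=1, p_1 = 1*4 + 1 = 5, q_1 = 1*1 + 0 = 1.
  i=2: a_2=10, p_2 = 10*5 + 4 = 54, q_2 = 10*1 + 1 = 11.
  i=3: a_3=1, p_3 = 1*54 + 5 = 59, q_3 = 1*11 + 1 = 12.
  i=4: a_4=1, p_4 = 1*59 + 54 = 113, q_4 = 1*12 + 11 = 23.
  i=5: a_5=2, p_5 = 2*113 + 59 = 285, q_5 = 2*23 + 12 = 58.
q_5 = 58 > 56, so the last convergent with denominator <= 56 is p_4/q_4 = 113/23.
The closest fraction with denominator <= 56 is either p_4/q_4 or the intermediate fraction (k*p_4 + p_3)/(k*q_4 + q_3) with the largest k >= 1 whose denominator stays <= 56; these approach x as k grows, and every other convergent or intermediate fraction in range is farther away.
Largest k: floor((56 - q_3)/q_4) = floor((56 - 12)/23) = 1.
That gives (1*113 + 59)/(1*23 + 12) = 172/35.
Compare the errors: |x - 113/23| = |968*23 - 113*197|/(197*23) = 3/4531, and |x - 172/35| = |968*35 - 172*197|/(197*35) = 4/6895.
Cross-multiplying, 4*4531 = 18124 < 20685 = 3*6895, so 4/6895 is smaller: the intermediate fraction 172/35 is closer to x than 113/23.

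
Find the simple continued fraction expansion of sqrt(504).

Write x_i = (sqrt(504) + m_i)/d_i with (m_0, d_0) = (0, 1). a_0 = floor(sqrt(504)) = 22, since 22^2 = 484 <= 504 < 529 = 23^2.
Iterate m_{i+1} = d_i*a_i - m_i, d_{i+1} = (504 - m_{i+1}^2)/d_i, a_{i+1} = floor((a_0 + m_{i+1})/d_{i+1}):
  m_1 = 1*22 - 0 = 22, d_1 = (504 - 22^2)/1 = 20/1 = 20, a_1 = floor((22 + 22)/20) = 2.
  m_2 = 20*2 - 22 = 18, d_2 = (504 - 18^2)/20 = 180/20 = 9, a_2 = floor((22 + 18)/9) = 4.
  m_3 = 9*4 - 18 = 18, d_3 = (504 - 18^2)/9 = 180/9 = 20, a_3 = floor((22 + 18)/20) = 2.
  m_4 = 20*2 - 18 = 22, d_4 = (504 - 22^2)/20 = 20/20 = 1, a_4 = floor((22 + 22)/1) = 44.
  m_5 = 1*44 - 22 = 22, d_5 = (504 - 22^2)/1 = 20/1 = 20: (m_5, d_5) = (m_1, d_1) = (22, 20), so from here the quotients repeat a_1, ..., a_4; the period length is 4.
Hence the expansion of sqrt(504) is a_0 = 22 followed by the repeating block 2, 4, 2, 44 (period 4).

[22; (2, 4, 2, 44)]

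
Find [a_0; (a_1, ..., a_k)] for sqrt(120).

Write x_i = (sqrt(120) + m_i)/d_i with (m_0, d_0) = (0, 1). a_0 = floor(sqrt(120)) = 10, since 10^2 = 100 <= 120 < 121 = 11^2.
Iterate m_{i+1} = d_i*a_i - m_i, d_{i+1} = (120 - m_{i+1}^2)/d_i, a_{i+1} = floor((a_0 + m_{i+1})/d_{i+1}):
  m_1 = 1*10 - 0 = 10, d_1 = (120 - 10^2)/1 = 20/1 = 20, a_1 = floor((10 + 10)/20) = 1.
  m_2 = 20*1 - 10 = 10, d_2 = (120 - 10^2)/20 = 20/20 = 1, a_2 = floor((10 + 10)/1) = 20.
  m_3 = 1*20 - 10 = 10, d_3 = (120 - 10^2)/1 = 20/1 = 20: (m_3, d_3) = (m_1, d_1) = (10, 20), so from here the quotients repeat a_1, a_2; the period length is 2.
Hence the expansion of sqrt(120) is a_0 = 10 followed by the repeating block 1, 20 (period 2).

[10; (1, 20)]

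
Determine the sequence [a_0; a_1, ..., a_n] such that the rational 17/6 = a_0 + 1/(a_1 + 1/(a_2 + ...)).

[2; 1, 5]

Run the Euclidean algorithm on 17 and 6; the successive quotients are the partial quotients a_0, a_1, ... (each step inverts the fractional part left over by the previous one):
  17 = 2*6 + 5, so a_0 = 2.
  6 = 1*5 + 1, so a_1 = 1.
  5 = 5*1 + 0, so a_2 = 5.
The remainder reaches 0 after 3 divisions, so the expansion has 3 partial quotients, read off in order.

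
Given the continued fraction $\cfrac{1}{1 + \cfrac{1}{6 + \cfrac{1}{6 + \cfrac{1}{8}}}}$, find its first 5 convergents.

0/1, 1/1, 6/7, 37/43, 302/351

Using the convergent recurrence p_i = a_i*p_{i-1} + p_{i-2}, q_i = a_i*q_{i-1} + q_{i-2} with p_{-2}=0, p_{-1}=1, q_{-2}=1, q_{-1}=0:
  i=0: a_0=0, p_0 = 0*1 + 0 = 0, q_0 = 0*0 + 1 = 1.
  i=1: a_1=1, p_1 = 1*0 + 1 = 1, q_1 = 1*1 + 0 = 1.
  i=2: a_2=6, p_2 = 6*1 + 0 = 6, q_2 = 6*1 + 1 = 7.
  i=3: a_3=6, p_3 = 6*6 + 1 = 37, q_3 = 6*7 + 1 = 43.
  i=4: a_4=8, p_4 = 8*37 + 6 = 302, q_4 = 8*43 + 7 = 351.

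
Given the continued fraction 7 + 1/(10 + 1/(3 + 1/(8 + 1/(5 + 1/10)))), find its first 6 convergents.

7/1, 71/10, 220/31, 1831/258, 9375/1321, 95581/13468

Using the convergent recurrence p_i = a_i*p_{i-1} + p_{i-2}, q_i = a_i*q_{i-1} + q_{i-2} with p_{-2}=0, p_{-1}=1, q_{-2}=1, q_{-1}=0:
  i=0: a_0=7, p_0 = 7*1 + 0 = 7, q_0 = 7*0 + 1 = 1.
  i=1: a_1=10, p_1 = 10*7 + 1 = 71, q_1 = 10*1 + 0 = 10.
  i=2: a_2=3, p_2 = 3*71 + 7 = 220, q_2 = 3*10 + 1 = 31.
  i=3: a_3=8, p_3 = 8*220 + 71 = 1831, q_3 = 8*31 + 10 = 258.
  i=4: a_4=5, p_4 = 5*1831 + 220 = 9375, q_4 = 5*258 + 31 = 1321.
  i=5: a_5=10, p_5 = 10*9375 + 1831 = 95581, q_5 = 10*1321 + 258 = 13468.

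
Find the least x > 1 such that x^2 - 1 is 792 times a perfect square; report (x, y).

First expand sqrt(792) as a continued fraction. With x_i = (sqrt(792) + m_i)/d_i and (m_0, d_0) = (0, 1): a_0 = floor(sqrt(792)) = 28, since 28^2 = 784 <= 792 < 841 = 29^2.
Iterate m_{i+1} = d_i*a_i - m_i, d_{i+1} = (792 - m_{i+1}^2)/d_i, a_{i+1} = floor((a_0 + m_{i+1})/d_{i+1}):
  m_1 = 1*28 - 0 = 28, d_1 = (792 - 28^2)/1 = 8/1 = 8, a_1 = floor((28 + 28)/8) = 7.
  m_2 = 8*7 - 28 = 28, d_2 = (792 - 28^2)/8 = 8/8 = 1, a_2 = floor((28 + 28)/1) = 56.
  m_3 = 1*56 - 28 = 28, d_3 = (792 - 28^2)/1 = 8/1 = 8: (m_3, d_3) = (m_1, d_1) = (28, 8), so from here the quotients repeat a_1, a_2; the period length is 2.
So sqrt(792) = [28; (7, 56)] with period length k = 2.
k is even, so the fundamental solution of x^2 - 792y^2 = 1 is (p_{k-1}, q_{k-1}) = (p_1, q_1); compute convergents through index 1.
Convergents (p_i = a_i*p_{i-1} + p_{i-2}, q_i = a_i*q_{i-1} + q_{i-2} with p_{-2}=0, p_{-1}=1, q_{-2}=1, q_{-1}=0):
  i=0: a_0=28, p_0 = 28*1 + 0 = 28, q_0 = 28*0 + 1 = 1.
  i=1: a_1=7, p_1 = 7*28 + 1 = 197, q_1 = 7*1 + 0 = 7.
Check: 197^2 - 792*7^2 = 38809 - 38808 = 1, so (x, y) = (197, 7) solves the equation, and by the theorem it is the least positive solution.

(x, y) = (197, 7)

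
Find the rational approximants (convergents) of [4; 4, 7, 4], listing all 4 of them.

Using the convergent recurrence p_i = a_i*p_{i-1} + p_{i-2}, q_i = a_i*q_{i-1} + q_{i-2} with p_{-2}=0, p_{-1}=1, q_{-2}=1, q_{-1}=0:
  i=0: a_0=4, p_0 = 4*1 + 0 = 4, q_0 = 4*0 + 1 = 1.
  i=1: a_1=4, p_1 = 4*4 + 1 = 17, q_1 = 4*1 + 0 = 4.
  i=2: a_2=7, p_2 = 7*17 + 4 = 123, q_2 = 7*4 + 1 = 29.
  i=3: a_3=4, p_3 = 4*123 + 17 = 509, q_3 = 4*29 + 4 = 120.

4/1, 17/4, 123/29, 509/120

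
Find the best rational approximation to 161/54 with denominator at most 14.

Expand x = 161/54 as a continued fraction with the Euclidean algorithm:
  161 = 2*54 + 53, so a_0 = 2.
  54 = 1*53 + 1, so a_1 = 1.
  53 = 53*1 + 0, so a_2 = 53.
so x = [2; 1, 53].
Convergents (p_i = a_i*p_{i-1} + p_{i-2}, q_i = a_i*q_{i-1} + q_{i-2} with p_{-2}=0, p_{-1}=1, q_{-2}=1, q_{-1}=0), until the denominator exceeds 14:
  i=0: a_0=2, p_0 = 2*1 + 0 = 2, q_0 = 2*0 + 1 = 1.
  i=1: a_1=1, p_1 = 1*2 + 1 = 3, q_1 = 1*1 + 0 = 1.
  i=2: a_2=53, p_2 = 53*3 + 2 = 161, q_2 = 53*1 + 1 = 54.
q_2 = 54 > 14, so the last convergent with denominator <= 14 is p_1/q_1 = 3/1.
The closest fraction with denominator <= 14 is either p_1/q_1 or the intermediate fraction (k*p_1 + p_0)/(k*q_1 + q_0) with the largest k >= 1 whose denominator stays <= 14; these approach x as k grows, and every other convergent or intermediate fraction in range is farther away.
Largest k: floor((14 - q_0)/q_1) = floor((14 - 1)/1) = 13.
That gives (13*3 + 2)/(13*1 + 1) = 41/14.
Compare the errors: |x - 3/1| = |161*1 - 3*54|/(54*1) = 1/54, and |x - 41/14| = |161*14 - 41*54|/(54*14) = 40/756.
Cross-multiplying, 1*756 = 756 < 2160 = 40*54, so 1/54 is smaller: the convergent 3/1 is closer to x than 41/14.

3/1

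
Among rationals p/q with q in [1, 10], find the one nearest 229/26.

Expand x = 229/26 as a continued fraction with the Euclidean algorithm:
  229 = 8*26 + 21, so a_0 = 8.
  26 = 1*21 + 5, so a_1 = 1.
  21 = 4*5 + 1, so a_2 = 4.
  5 = 5*1 + 0, so a_3 = 5.
so x = [8; 1, 4, 5].
Convergents (p_i = a_i*p_{i-1} + p_{i-2}, q_i = a_i*q_{i-1} + q_{i-2} with p_{-2}=0, p_{-1}=1, q_{-2}=1, q_{-1}=0), until the denominator exceeds 10:
  i=0: a_0=8, p_0 = 8*1 + 0 = 8, q_0 = 8*0 + 1 = 1.
  i=1: a_1=1, p_1 = 1*8 + 1 = 9, q_1 = 1*1 + 0 = 1.
  i=2: a_2=4, p_2 = 4*9 + 8 = 44, q_2 = 4*1 + 1 = 5.
  i=3: a_3=5, p_3 = 5*44 + 9 = 229, q_3 = 5*5 + 1 = 26.
q_3 = 26 > 10, so the last convergent with denominator <= 10 is p_2/q_2 = 44/5.
The closest fraction with denominator <= 10 is either p_2/q_2 or the intermediate fraction (k*p_2 + p_1)/(k*q_2 + q_1) with the largest k >= 1 whose denominator stays <= 10; these approach x as k grows, and every other convergent or intermediate fraction in range is farther away.
Largest k: floor((10 - q_1)/q_2) = floor((10 - 1)/5) = 1.
That gives (1*44 + 9)/(1*5 + 1) = 53/6.
Compare the errors: |x - 44/5| = |229*5 - 44*26|/(26*5) = 1/130, and |x - 53/6| = |229*6 - 53*26|/(26*6) = 4/156.
Cross-multiplying, 1*156 = 156 < 520 = 4*130, so 1/130 is smaller: the convergent 44/5 is closer to x than 53/6.

44/5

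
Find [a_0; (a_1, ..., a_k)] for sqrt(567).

Write x_i = (sqrt(567) + m_i)/d_i with (m_0, d_0) = (0, 1). a_0 = floor(sqrt(567)) = 23, since 23^2 = 529 <= 567 < 576 = 24^2.
Iterate m_{i+1} = d_i*a_i - m_i, d_{i+1} = (567 - m_{i+1}^2)/d_i, a_{i+1} = floor((a_0 + m_{i+1})/d_{i+1}):
  m_1 = 1*23 - 0 = 23, d_1 = (567 - 23^2)/1 = 38/1 = 38, a_1 = floor((23 + 23)/38) = 1.
  m_2 = 38*1 - 23 = 15, d_2 = (567 - 15^2)/38 = 342/38 = 9, a_2 = floor((23 + 15)/9) = 4.
  m_3 = 9*4 - 15 = 21, d_3 = (567 - 21^2)/9 = 126/9 = 14, a_3 = floor((23 + 21)/14) = 3.
  m_4 = 14*3 - 21 = 21, d_4 = (567 - 21^2)/14 = 126/14 = 9, a_4 = floor((23 + 21)/9) = 4.
  m_5 = 9*4 - 21 = 15, d_5 = (567 - 15^2)/9 = 342/9 = 38, a_5 = floor((23 + 15)/38) = 1.
  m_6 = 38*1 - 15 = 23, d_6 = (567 - 23^2)/38 = 38/38 = 1, a_6 = floor((23 + 23)/1) = 46.
  m_7 = 1*46 - 23 = 23, d_7 = (567 - 23^2)/1 = 38/1 = 38: (m_7, d_7) = (m_1, d_1) = (23, 38), so from here the quotients repeat a_1, ..., a_6; the period length is 6.
Hence the expansion of sqrt(567) is a_0 = 23 followed by the repeating block 1, 4, 3, 4, 1, 46 (period 6).

[23; (1, 4, 3, 4, 1, 46)]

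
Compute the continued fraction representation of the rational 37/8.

Run the Euclidean algorithm on 37 and 8; the successive quotients are the partial quotients a_0, a_1, ... (each step inverts the fractional part left over by the previous one):
  37 = 4*8 + 5, so a_0 = 4.
  8 = 1*5 + 3, so a_1 = 1.
  5 = 1*3 + 2, so a_2 = 1.
  3 = 1*2 + 1, so a_3 = 1.
  2 = 2*1 + 0, so a_4 = 2.
The remainder reaches 0 after 5 divisions, so the expansion has 5 partial quotients, read off in order.

[4; 1, 1, 1, 2]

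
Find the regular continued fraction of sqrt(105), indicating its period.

Write x_i = (sqrt(105) + m_i)/d_i with (m_0, d_0) = (0, 1). a_0 = floor(sqrt(105)) = 10, since 10^2 = 100 <= 105 < 121 = 11^2.
Iterate m_{i+1} = d_i*a_i - m_i, d_{i+1} = (105 - m_{i+1}^2)/d_i, a_{i+1} = floor((a_0 + m_{i+1})/d_{i+1}):
  m_1 = 1*10 - 0 = 10, d_1 = (105 - 10^2)/1 = 5/1 = 5, a_1 = floor((10 + 10)/5) = 4.
  m_2 = 5*4 - 10 = 10, d_2 = (105 - 10^2)/5 = 5/5 = 1, a_2 = floor((10 + 10)/1) = 20.
  m_3 = 1*20 - 10 = 10, d_3 = (105 - 10^2)/1 = 5/1 = 5: (m_3, d_3) = (m_1, d_1) = (10, 5), so from here the quotients repeat a_1, a_2; the period length is 2.
Hence the expansion of sqrt(105) is a_0 = 10 followed by the repeating block 4, 20 (period 2).

[10; (4, 20)]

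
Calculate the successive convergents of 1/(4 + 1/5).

0/1, 1/4, 5/21

Using the convergent recurrence p_i = a_i*p_{i-1} + p_{i-2}, q_i = a_i*q_{i-1} + q_{i-2} with p_{-2}=0, p_{-1}=1, q_{-2}=1, q_{-1}=0:
  i=0: a_0=0, p_0 = 0*1 + 0 = 0, q_0 = 0*0 + 1 = 1.
  i=1: a_1=4, p_1 = 4*0 + 1 = 1, q_1 = 4*1 + 0 = 4.
  i=2: a_2=5, p_2 = 5*1 + 0 = 5, q_2 = 5*4 + 1 = 21.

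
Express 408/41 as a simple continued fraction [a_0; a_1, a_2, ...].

[9; 1, 19, 2]

Run the Euclidean algorithm on 408 and 41; the successive quotients are the partial quotients a_0, a_1, ... (each step inverts the fractional part left over by the previous one):
  408 = 9*41 + 39, so a_0 = 9.
  41 = 1*39 + 2, so a_1 = 1.
  39 = 19*2 + 1, so a_2 = 19.
  2 = 2*1 + 0, so a_3 = 2.
The remainder reaches 0 after 4 divisions, so the expansion has 4 partial quotients, read off in order.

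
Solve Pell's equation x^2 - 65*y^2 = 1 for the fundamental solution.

First expand sqrt(65) as a continued fraction. With x_i = (sqrt(65) + m_i)/d_i and (m_0, d_0) = (0, 1): a_0 = floor(sqrt(65)) = 8, since 8^2 = 64 <= 65 < 81 = 9^2.
Iterate m_{i+1} = d_i*a_i - m_i, d_{i+1} = (65 - m_{i+1}^2)/d_i, a_{i+1} = floor((a_0 + m_{i+1})/d_{i+1}):
  m_1 = 1*8 - 0 = 8, d_1 = (65 - 8^2)/1 = 1/1 = 1, a_1 = floor((8 + 8)/1) = 16.
  m_2 = 1*16 - 8 = 8, d_2 = (65 - 8^2)/1 = 1/1 = 1: (m_2, d_2) = (m_1, d_1) = (8, 1), so from here the quotient a_1 repeats; the period length is 1.
So sqrt(65) = [8; (16)] with period length k = 1.
k is odd, so (p_{k-1}, q_{k-1}) only solves x^2 - 65y^2 = -1 and the fundamental solution of x^2 - 65y^2 = 1 is (p_{2k-1}, q_{2k-1}) = (p_1, q_1); compute convergents through index 1, running through the period twice.
Convergents (p_i = a_i*p_{i-1} + p_{i-2}, q_i = a_i*q_{i-1} + q_{i-2} with p_{-2}=0, p_{-1}=1, q_{-2}=1, q_{-1}=0):
  i=0: a_0=8, p_0 = 8*1 + 0 = 8, q_0 = 8*0 + 1 = 1.
  i=1: a_1=16, p_1 = 16*8 + 1 = 129, q_1 = 16*1 + 0 = 16.
Indeed p_0^2 - 65*q_0^2 = 64 - 65 = -1, not +1.
Check: 129^2 - 65*16^2 = 16641 - 16640 = 1, so (x, y) = (129, 16) solves the equation, and by the theorem it is the least positive solution.

(x, y) = (129, 16)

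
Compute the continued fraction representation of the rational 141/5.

[28; 5]

Run the Euclidean algorithm on 141 and 5; the successive quotients are the partial quotients a_0, a_1, ... (each step inverts the fractional part left over by the previous one):
  141 = 28*5 + 1, so a_0 = 28.
  5 = 5*1 + 0, so a_1 = 5.
The remainder reaches 0 after 2 divisions, so the expansion has 2 partial quotients, read off in order.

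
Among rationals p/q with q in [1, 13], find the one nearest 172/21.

Expand x = 172/21 as a continued fraction with the Euclidean algorithm:
  172 = 8*21 + 4, so a_0 = 8.
  21 = 5*4 + 1, so a_1 = 5.
  4 = 4*1 + 0, so a_2 = 4.
so x = [8; 5, 4].
Convergents (p_i = a_i*p_{i-1} + p_{i-2}, q_i = a_i*q_{i-1} + q_{i-2} with p_{-2}=0, p_{-1}=1, q_{-2}=1, q_{-1}=0), until the denominator exceeds 13:
  i=0: a_0=8, p_0 = 8*1 + 0 = 8, q_0 = 8*0 + 1 = 1.
  i=1: a_1=5, p_1 = 5*8 + 1 = 41, q_1 = 5*1 + 0 = 5.
  i=2: a_2=4, p_2 = 4*41 + 8 = 172, q_2 = 4*5 + 1 = 21.
q_2 = 21 > 13, so the last convergent with denominator <= 13 is p_1/q_1 = 41/5.
The closest fraction with denominator <= 13 is either p_1/q_1 or the intermediate fraction (k*p_1 + p_0)/(k*q_1 + q_0) with the largest k >= 1 whose denominator stays <= 13; these approach x as k grows, and every other convergent or intermediate fraction in range is farther away.
Largest k: floor((13 - q_0)/q_1) = floor((13 - 1)/5) = 2.
That gives (2*41 + 8)/(2*5 + 1) = 90/11.
Compare the errors: |x - 41/5| = |172*5 - 41*21|/(21*5) = 1/105, and |x - 90/11| = |172*11 - 90*21|/(21*11) = 2/231.
Cross-multiplying, 2*105 = 210 < 231 = 1*231, so 2/231 is smaller: the intermediate fraction 90/11 is closer to x than 41/5.

90/11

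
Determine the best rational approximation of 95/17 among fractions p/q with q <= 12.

Expand x = 95/17 as a continued fraction with the Euclidean algorithm:
  95 = 5*17 + 10, so a_0 = 5.
  17 = 1*10 + 7, so a_1 = 1.
  10 = 1*7 + 3, so a_2 = 1.
  7 = 2*3 + 1, so a_3 = 2.
  3 = 3*1 + 0, so a_4 = 3.
so x = [5; 1, 1, 2, 3].
Convergents (p_i = a_i*p_{i-1} + p_{i-2}, q_i = a_i*q_{i-1} + q_{i-2} with p_{-2}=0, p_{-1}=1, q_{-2}=1, q_{-1}=0), until the denominator exceeds 12:
  i=0: a_0=5, p_0 = 5*1 + 0 = 5, q_0 = 5*0 + 1 = 1.
  i=1: a_1=1, p_1 = 1*5 + 1 = 6, q_1 = 1*1 + 0 = 1.
  i=2: a_2=1, p_2 = 1*6 + 5 = 11, q_2 = 1*1 + 1 = 2.
  i=3: a_3=2, p_3 = 2*11 + 6 = 28, q_3 = 2*2 + 1 = 5.
  i=4: a_4=3, p_4 = 3*28 + 11 = 95, q_4 = 3*5 + 2 = 17.
q_4 = 17 > 12, so the last convergent with denominator <= 12 is p_3/q_3 = 28/5.
The closest fraction with denominator <= 12 is either p_3/q_3 or the intermediate fraction (k*p_3 + p_2)/(k*q_3 + q_2) with the largest k >= 1 whose denominator stays <= 12; these approach x as k grows, and every other convergent or intermediate fraction in range is farther away.
Largest k: floor((12 - q_2)/q_3) = floor((12 - 2)/5) = 2.
That gives (2*28 + 11)/(2*5 + 2) = 67/12.
Compare the errors: |x - 28/5| = |95*5 - 28*17|/(17*5) = 1/85, and |x - 67/12| = |95*12 - 67*17|/(17*12) = 1/204.
Cross-multiplying, 1*85 = 85 < 204 = 1*204, so 1/204 is smaller: the intermediate fraction 67/12 is closer to x than 28/5.

67/12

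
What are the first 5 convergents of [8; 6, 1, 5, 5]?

Using the convergent recurrence p_i = a_i*p_{i-1} + p_{i-2}, q_i = a_i*q_{i-1} + q_{i-2} with p_{-2}=0, p_{-1}=1, q_{-2}=1, q_{-1}=0:
  i=0: a_0=8, p_0 = 8*1 + 0 = 8, q_0 = 8*0 + 1 = 1.
  i=1: a_1=6, p_1 = 6*8 + 1 = 49, q_1 = 6*1 + 0 = 6.
  i=2: a_2=1, p_2 = 1*49 + 8 = 57, q_2 = 1*6 + 1 = 7.
  i=3: a_3=5, p_3 = 5*57 + 49 = 334, q_3 = 5*7 + 6 = 41.
  i=4: a_4=5, p_4 = 5*334 + 57 = 1727, q_4 = 5*41 + 7 = 212.

8/1, 49/6, 57/7, 334/41, 1727/212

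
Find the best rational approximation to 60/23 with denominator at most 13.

Expand x = 60/23 as a continued fraction with the Euclidean algorithm:
  60 = 2*23 + 14, so a_0 = 2.
  23 = 1*14 + 9, so a_1 = 1.
  14 = 1*9 + 5, so a_2 = 1.
  9 = 1*5 + 4, so a_3 = 1.
  5 = 1*4 + 1, so a_4 = 1.
  4 = 4*1 + 0, so a_5 = 4.
so x = [2; 1, 1, 1, 1, 4].
Convergents (p_i = a_i*p_{i-1} + p_{i-2}, q_i = a_i*q_{i-1} + q_{i-2} with p_{-2}=0, p_{-1}=1, q_{-2}=1, q_{-1}=0), until the denominator exceeds 13:
  i=0: a_0=2, p_0 = 2*1 + 0 = 2, q_0 = 2*0 + 1 = 1.
  i=1: a_1=1, p_1 = 1*2 + 1 = 3, q_1 = 1*1 + 0 = 1.
  i=2: a_2=1, p_2 = 1*3 + 2 = 5, q_2 = 1*1 + 1 = 2.
  i=3: a_3=1, p_3 = 1*5 + 3 = 8, q_3 = 1*2 + 1 = 3.
  i=4: a_4=1, p_4 = 1*8 + 5 = 13, q_4 = 1*3 + 2 = 5.
  i=5: a_5=4, p_5 = 4*13 + 8 = 60, q_5 = 4*5 + 3 = 23.
q_5 = 23 > 13, so the last convergent with denominator <= 13 is p_4/q_4 = 13/5.
The closest fraction with denominator <= 13 is either p_4/q_4 or the intermediate fraction (k*p_4 + p_3)/(k*q_4 + q_3) with the largest k >= 1 whose denominator stays <= 13; these approach x as k grows, and every other convergent or intermediate fraction in range is farther away.
Largest k: floor((13 - q_3)/q_4) = floor((13 - 3)/5) = 2.
That gives (2*13 + 8)/(2*5 + 3) = 34/13.
Compare the errors: |x - 13/5| = |60*5 - 13*23|/(23*5) = 1/115, and |x - 34/13| = |60*13 - 34*23|/(23*13) = 2/299.
Cross-multiplying, 2*115 = 230 < 299 = 1*299, so 2/299 is smaller: the intermediate fraction 34/13 is closer to x than 13/5.

34/13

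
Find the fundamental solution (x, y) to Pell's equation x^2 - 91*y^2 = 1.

First expand sqrt(91) as a continued fraction. With x_i = (sqrt(91) + m_i)/d_i and (m_0, d_0) = (0, 1): a_0 = floor(sqrt(91)) = 9, since 9^2 = 81 <= 91 < 100 = 10^2.
Iterate m_{i+1} = d_i*a_i - m_i, d_{i+1} = (91 - m_{i+1}^2)/d_i, a_{i+1} = floor((a_0 + m_{i+1})/d_{i+1}):
  m_1 = 1*9 - 0 = 9, d_1 = (91 - 9^2)/1 = 10/1 = 10, a_1 = floor((9 + 9)/10) = 1.
  m_2 = 10*1 - 9 = 1, d_2 = (91 - 1^2)/10 = 90/10 = 9, a_2 = floor((9 + 1)/9) = 1.
  m_3 = 9*1 - 1 = 8, d_3 = (91 - 8^2)/9 = 27/9 = 3, a_3 = floor((9 + 8)/3) = 5.
  m_4 = 3*5 - 8 = 7, d_4 = (91 - 7^2)/3 = 42/3 = 14, a_4 = floor((9 + 7)/14) = 1.
  m_5 = 14*1 - 7 = 7, d_5 = (91 - 7^2)/14 = 42/14 = 3, a_5 = floor((9 + 7)/3) = 5.
  m_6 = 3*5 - 7 = 8, d_6 = (91 - 8^2)/3 = 27/3 = 9, a_6 = floor((9 + 8)/9) = 1.
  m_7 = 9*1 - 8 = 1, d_7 = (91 - 1^2)/9 = 90/9 = 10, a_7 = floor((9 + 1)/10) = 1.
  m_8 = 10*1 - 1 = 9, d_8 = (91 - 9^2)/10 = 10/10 = 1, a_8 = floor((9 + 9)/1) = 18.
  m_9 = 1*18 - 9 = 9, d_9 = (91 - 9^2)/1 = 10/1 = 10: (m_9, d_9) = (m_1, d_1) = (9, 10), so from here the quotients repeat a_1, ..., a_8; the period length is 8.
So sqrt(91) = [9; (1, 1, 5, 1, 5, 1, 1, 18)] with period length k = 8.
k is even, so the fundamental solution of x^2 - 91y^2 = 1 is (p_{k-1}, q_{k-1}) = (p_7, q_7); compute convergents through index 7.
Convergents (p_i = a_i*p_{i-1} + p_{i-2}, q_i = a_i*q_{i-1} + q_{i-2} with p_{-2}=0, p_{-1}=1, q_{-2}=1, q_{-1}=0):
  i=0: a_0=9, p_0 = 9*1 + 0 = 9, q_0 = 9*0 + 1 = 1.
  i=1: a_1=1, p_1 = 1*9 + 1 = 10, q_1 = 1*1 + 0 = 1.
  i=2: a_2=1, p_2 = 1*10 + 9 = 19, q_2 = 1*1 + 1 = 2.
  i=3: a_3=5, p_3 = 5*19 + 10 = 105, q_3 = 5*2 + 1 = 11.
  i=4: a_4=1, p_4 = 1*105 + 19 = 124, q_4 = 1*11 + 2 = 13.
  i=5: a_5=5, p_5 = 5*124 + 105 = 725, q_5 = 5*13 + 11 = 76.
  i=6: a_6=1, p_6 = 1*725 + 124 = 849, q_6 = 1*76 + 13 = 89.
  i=7: a_7=1, p_7 = 1*849 + 725 = 1574, q_7 = 1*89 + 76 = 165.
Check: 1574^2 - 91*165^2 = 2477476 - 2477475 = 1, so (x, y) = (1574, 165) solves the equation, and by the theorem it is the least positive solution.

(x, y) = (1574, 165)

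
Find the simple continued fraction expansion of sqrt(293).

Write x_i = (sqrt(293) + m_i)/d_i with (m_0, d_0) = (0, 1). a_0 = floor(sqrt(293)) = 17, since 17^2 = 289 <= 293 < 324 = 18^2.
Iterate m_{i+1} = d_i*a_i - m_i, d_{i+1} = (293 - m_{i+1}^2)/d_i, a_{i+1} = floor((a_0 + m_{i+1})/d_{i+1}):
  m_1 = 1*17 - 0 = 17, d_1 = (293 - 17^2)/1 = 4/1 = 4, a_1 = floor((17 + 17)/4) = 8.
  m_2 = 4*8 - 17 = 15, d_2 = (293 - 15^2)/4 = 68/4 = 17, a_2 = floor((17 + 15)/17) = 1.
  m_3 = 17*1 - 15 = 2, d_3 = (293 - 2^2)/17 = 289/17 = 17, a_3 = floor((17 + 2)/17) = 1.
  m_4 = 17*1 - 2 = 15, d_4 = (293 - 15^2)/17 = 68/17 = 4, a_4 = floor((17 + 15)/4) = 8.
  m_5 = 4*8 - 15 = 17, d_5 = (293 - 17^2)/4 = 4/4 = 1, a_5 = floor((17 + 17)/1) = 34.
  m_6 = 1*34 - 17 = 17, d_6 = (293 - 17^2)/1 = 4/1 = 4: (m_6, d_6) = (m_1, d_1) = (17, 4), so from here the quotients repeat a_1, ..., a_5; the period length is 5.
Hence the expansion of sqrt(293) is a_0 = 17 followed by the repeating block 8, 1, 1, 8, 34 (period 5).

[17; (8, 1, 1, 8, 34)]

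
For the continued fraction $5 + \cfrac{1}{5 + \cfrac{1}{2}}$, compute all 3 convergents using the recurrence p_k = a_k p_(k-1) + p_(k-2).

Using the convergent recurrence p_i = a_i*p_{i-1} + p_{i-2}, q_i = a_i*q_{i-1} + q_{i-2} with p_{-2}=0, p_{-1}=1, q_{-2}=1, q_{-1}=0:
  i=0: a_0=5, p_0 = 5*1 + 0 = 5, q_0 = 5*0 + 1 = 1.
  i=1: a_1=5, p_1 = 5*5 + 1 = 26, q_1 = 5*1 + 0 = 5.
  i=2: a_2=2, p_2 = 2*26 + 5 = 57, q_2 = 2*5 + 1 = 11.

5/1, 26/5, 57/11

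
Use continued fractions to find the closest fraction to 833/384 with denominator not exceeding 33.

13/6

Expand x = 833/384 as a continued fraction with the Euclidean algorithm:
  833 = 2*384 + 65, so a_0 = 2.
  384 = 5*65 + 59, so a_1 = 5.
  65 = 1*59 + 6, so a_2 = 1.
  59 = 9*6 + 5, so a_3 = 9.
  6 = 1*5 + 1, so a_4 = 1.
  5 = 5*1 + 0, so a_5 = 5.
so x = [2; 5, 1, 9, 1, 5].
Convergents (p_i = a_i*p_{i-1} + p_{i-2}, q_i = a_i*q_{i-1} + q_{i-2} with p_{-2}=0, p_{-1}=1, q_{-2}=1, q_{-1}=0), until the denominator exceeds 33:
  i=0: a_0=2, p_0 = 2*1 + 0 = 2, q_0 = 2*0 + 1 = 1.
  i=1: a_1=5, p_1 = 5*2 + 1 = 11, q_1 = 5*1 + 0 = 5.
  i=2: a_2=1, p_2 = 1*11 + 2 = 13, q_2 = 1*5 + 1 = 6.
  i=3: a_3=9, p_3 = 9*13 + 11 = 128, q_3 = 9*6 + 5 = 59.
q_3 = 59 > 33, so the last convergent with denominator <= 33 is p_2/q_2 = 13/6.
The closest fraction with denominator <= 33 is either p_2/q_2 or the intermediate fraction (k*p_2 + p_1)/(k*q_2 + q_1) with the largest k >= 1 whose denominator stays <= 33; these approach x as k grows, and every other convergent or intermediate fraction in range is farther away.
Largest k: floor((33 - q_1)/q_2) = floor((33 - 5)/6) = 4.
That gives (4*13 + 11)/(4*6 + 5) = 63/29.
Compare the errors: |x - 13/6| = |833*6 - 13*384|/(384*6) = 6/2304, and |x - 63/29| = |833*29 - 63*384|/(384*29) = 35/11136.
Cross-multiplying, 6*11136 = 66816 < 80640 = 35*2304, so 6/2304 is smaller: the convergent 13/6 is closer to x than 63/29.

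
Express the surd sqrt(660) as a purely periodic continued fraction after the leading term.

[25; (1, 2, 4, 2, 1, 50)]

Write x_i = (sqrt(660) + m_i)/d_i with (m_0, d_0) = (0, 1). a_0 = floor(sqrt(660)) = 25, since 25^2 = 625 <= 660 < 676 = 26^2.
Iterate m_{i+1} = d_i*a_i - m_i, d_{i+1} = (660 - m_{i+1}^2)/d_i, a_{i+1} = floor((a_0 + m_{i+1})/d_{i+1}):
  m_1 = 1*25 - 0 = 25, d_1 = (660 - 25^2)/1 = 35/1 = 35, a_1 = floor((25 + 25)/35) = 1.
  m_2 = 35*1 - 25 = 10, d_2 = (660 - 10^2)/35 = 560/35 = 16, a_2 = floor((25 + 10)/16) = 2.
  m_3 = 16*2 - 10 = 22, d_3 = (660 - 22^2)/16 = 176/16 = 11, a_3 = floor((25 + 22)/11) = 4.
  m_4 = 11*4 - 22 = 22, d_4 = (660 - 22^2)/11 = 176/11 = 16, a_4 = floor((25 + 22)/16) = 2.
  m_5 = 16*2 - 22 = 10, d_5 = (660 - 10^2)/16 = 560/16 = 35, a_5 = floor((25 + 10)/35) = 1.
  m_6 = 35*1 - 10 = 25, d_6 = (660 - 25^2)/35 = 35/35 = 1, a_6 = floor((25 + 25)/1) = 50.
  m_7 = 1*50 - 25 = 25, d_7 = (660 - 25^2)/1 = 35/1 = 35: (m_7, d_7) = (m_1, d_1) = (25, 35), so from here the quotients repeat a_1, ..., a_6; the period length is 6.
Hence the expansion of sqrt(660) is a_0 = 25 followed by the repeating block 1, 2, 4, 2, 1, 50 (period 6).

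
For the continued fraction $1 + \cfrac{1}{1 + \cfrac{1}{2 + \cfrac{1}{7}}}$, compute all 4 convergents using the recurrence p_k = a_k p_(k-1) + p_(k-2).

1/1, 2/1, 5/3, 37/22

Using the convergent recurrence p_i = a_i*p_{i-1} + p_{i-2}, q_i = a_i*q_{i-1} + q_{i-2} with p_{-2}=0, p_{-1}=1, q_{-2}=1, q_{-1}=0:
  i=0: a_0=1, p_0 = 1*1 + 0 = 1, q_0 = 1*0 + 1 = 1.
  i=1: a_1=1, p_1 = 1*1 + 1 = 2, q_1 = 1*1 + 0 = 1.
  i=2: a_2=2, p_2 = 2*2 + 1 = 5, q_2 = 2*1 + 1 = 3.
  i=3: a_3=7, p_3 = 7*5 + 2 = 37, q_3 = 7*3 + 1 = 22.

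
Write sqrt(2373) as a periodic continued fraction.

[48; (1, 2, 2, 23, 1, 12, 1, 23, 2, 2, 1, 96)]

Write x_i = (sqrt(2373) + m_i)/d_i with (m_0, d_0) = (0, 1). a_0 = floor(sqrt(2373)) = 48, since 48^2 = 2304 <= 2373 < 2401 = 49^2.
Iterate m_{i+1} = d_i*a_i - m_i, d_{i+1} = (2373 - m_{i+1}^2)/d_i, a_{i+1} = floor((a_0 + m_{i+1})/d_{i+1}):
  m_1 = 1*48 - 0 = 48, d_1 = (2373 - 48^2)/1 = 69/1 = 69, a_1 = floor((48 + 48)/69) = 1.
  m_2 = 69*1 - 48 = 21, d_2 = (2373 - 21^2)/69 = 1932/69 = 28, a_2 = floor((48 + 21)/28) = 2.
  m_3 = 28*2 - 21 = 35, d_3 = (2373 - 35^2)/28 = 1148/28 = 41, a_3 = floor((48 + 35)/41) = 2.
  m_4 = 41*2 - 35 = 47, d_4 = (2373 - 47^2)/41 = 164/41 = 4, a_4 = floor((48 + 47)/4) = 23.
  m_5 = 4*23 - 47 = 45, d_5 = (2373 - 45^2)/4 = 348/4 = 87, a_5 = floor((48 + 45)/87) = 1.
  m_6 = 87*1 - 45 = 42, d_6 = (2373 - 42^2)/87 = 609/87 = 7, a_6 = floor((48 + 42)/7) = 12.
  m_7 = 7*12 - 42 = 42, d_7 = (2373 - 42^2)/7 = 609/7 = 87, a_7 = floor((48 + 42)/87) = 1.
  m_8 = 87*1 - 42 = 45, d_8 = (2373 - 45^2)/87 = 348/87 = 4, a_8 = floor((48 + 45)/4) = 23.
  m_9 = 4*23 - 45 = 47, d_9 = (2373 - 47^2)/4 = 164/4 = 41, a_9 = floor((48 + 47)/41) = 2.
  m_10 = 41*2 - 47 = 35, d_10 = (2373 - 35^2)/41 = 1148/41 = 28, a_10 = floor((48 + 35)/28) = 2.
  m_11 = 28*2 - 35 = 21, d_11 = (2373 - 21^2)/28 = 1932/28 = 69, a_11 = floor((48 + 21)/69) = 1.
  m_12 = 69*1 - 21 = 48, d_12 = (2373 - 48^2)/69 = 69/69 = 1, a_12 = floor((48 + 48)/1) = 96.
  m_13 = 1*96 - 48 = 48, d_13 = (2373 - 48^2)/1 = 69/1 = 69: (m_13, d_13) = (m_1, d_1) = (48, 69), so from here the quotients repeat a_1, ..., a_12; the period length is 12.
Hence the expansion of sqrt(2373) is a_0 = 48 followed by the repeating block 1, 2, 2, 23, 1, 12, 1, 23, 2, 2, 1, 96 (period 12).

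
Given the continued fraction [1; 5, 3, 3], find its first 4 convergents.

Using the convergent recurrence p_i = a_i*p_{i-1} + p_{i-2}, q_i = a_i*q_{i-1} + q_{i-2} with p_{-2}=0, p_{-1}=1, q_{-2}=1, q_{-1}=0:
  i=0: a_0=1, p_0 = 1*1 + 0 = 1, q_0 = 1*0 + 1 = 1.
  i=1: a_1=5, p_1 = 5*1 + 1 = 6, q_1 = 5*1 + 0 = 5.
  i=2: a_2=3, p_2 = 3*6 + 1 = 19, q_2 = 3*5 + 1 = 16.
  i=3: a_3=3, p_3 = 3*19 + 6 = 63, q_3 = 3*16 + 5 = 53.

1/1, 6/5, 19/16, 63/53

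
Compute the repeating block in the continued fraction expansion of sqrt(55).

Write x_i = (sqrt(55) + m_i)/d_i with (m_0, d_0) = (0, 1). a_0 = floor(sqrt(55)) = 7, since 7^2 = 49 <= 55 < 64 = 8^2.
Iterate m_{i+1} = d_i*a_i - m_i, d_{i+1} = (55 - m_{i+1}^2)/d_i, a_{i+1} = floor((a_0 + m_{i+1})/d_{i+1}):
  m_1 = 1*7 - 0 = 7, d_1 = (55 - 7^2)/1 = 6/1 = 6, a_1 = floor((7 + 7)/6) = 2.
  m_2 = 6*2 - 7 = 5, d_2 = (55 - 5^2)/6 = 30/6 = 5, a_2 = floor((7 + 5)/5) = 2.
  m_3 = 5*2 - 5 = 5, d_3 = (55 - 5^2)/5 = 30/5 = 6, a_3 = floor((7 + 5)/6) = 2.
  m_4 = 6*2 - 5 = 7, d_4 = (55 - 7^2)/6 = 6/6 = 1, a_4 = floor((7 + 7)/1) = 14.
  m_5 = 1*14 - 7 = 7, d_5 = (55 - 7^2)/1 = 6/1 = 6: (m_5, d_5) = (m_1, d_1) = (7, 6), so from here the quotients repeat a_1, ..., a_4; the period length is 4.
Hence the expansion of sqrt(55) is a_0 = 7 followed by the repeating block 2, 2, 2, 14 (period 4).

[7; (2, 2, 2, 14)]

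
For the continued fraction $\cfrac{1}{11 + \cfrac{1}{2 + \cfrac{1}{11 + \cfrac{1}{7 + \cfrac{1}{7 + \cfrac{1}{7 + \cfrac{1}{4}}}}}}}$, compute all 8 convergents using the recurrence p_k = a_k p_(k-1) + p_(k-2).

0/1, 1/11, 2/23, 23/264, 163/1871, 1164/13361, 8311/95398, 34408/394953

Using the convergent recurrence p_i = a_i*p_{i-1} + p_{i-2}, q_i = a_i*q_{i-1} + q_{i-2} with p_{-2}=0, p_{-1}=1, q_{-2}=1, q_{-1}=0:
  i=0: a_0=0, p_0 = 0*1 + 0 = 0, q_0 = 0*0 + 1 = 1.
  i=1: a_1=11, p_1 = 11*0 + 1 = 1, q_1 = 11*1 + 0 = 11.
  i=2: a_2=2, p_2 = 2*1 + 0 = 2, q_2 = 2*11 + 1 = 23.
  i=3: a_3=11, p_3 = 11*2 + 1 = 23, q_3 = 11*23 + 11 = 264.
  i=4: a_4=7, p_4 = 7*23 + 2 = 163, q_4 = 7*264 + 23 = 1871.
  i=5: a_5=7, p_5 = 7*163 + 23 = 1164, q_5 = 7*1871 + 264 = 13361.
  i=6: a_6=7, p_6 = 7*1164 + 163 = 8311, q_6 = 7*13361 + 1871 = 95398.
  i=7: a_7=4, p_7 = 4*8311 + 1164 = 34408, q_7 = 4*95398 + 13361 = 394953.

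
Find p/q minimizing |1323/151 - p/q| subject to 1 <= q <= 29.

Expand x = 1323/151 as a continued fraction with the Euclidean algorithm:
  1323 = 8*151 + 115, so a_0 = 8.
  151 = 1*115 + 36, so a_1 = 1.
  115 = 3*36 + 7, so a_2 = 3.
  36 = 5*7 + 1, so a_3 = 5.
  7 = 7*1 + 0, so a_4 = 7.
so x = [8; 1, 3, 5, 7].
Convergents (p_i = a_i*p_{i-1} + p_{i-2}, q_i = a_i*q_{i-1} + q_{i-2} with p_{-2}=0, p_{-1}=1, q_{-2}=1, q_{-1}=0), until the denominator exceeds 29:
  i=0: a_0=8, p_0 = 8*1 + 0 = 8, q_0 = 8*0 + 1 = 1.
  i=1: a_1=1, p_1 = 1*8 + 1 = 9, q_1 = 1*1 + 0 = 1.
  i=2: a_2=3, p_2 = 3*9 + 8 = 35, q_2 = 3*1 + 1 = 4.
  i=3: a_3=5, p_3 = 5*35 + 9 = 184, q_3 = 5*4 + 1 = 21.
  i=4: a_4=7, p_4 = 7*184 + 35 = 1323, q_4 = 7*21 + 4 = 151.
q_4 = 151 > 29, so the last convergent with denominator <= 29 is p_3/q_3 = 184/21.
The closest fraction with denominator <= 29 is either p_3/q_3 or the intermediate fraction (k*p_3 + p_2)/(k*q_3 + q_2) with the largest k >= 1 whose denominator stays <= 29; these approach x as k grows, and every other convergent or intermediate fraction in range is farther away.
Largest k: floor((29 - q_2)/q_3) = floor((29 - 4)/21) = 1.
That gives (1*184 + 35)/(1*21 + 4) = 219/25.
Compare the errors: |x - 184/21| = |1323*21 - 184*151|/(151*21) = 1/3171, and |x - 219/25| = |1323*25 - 219*151|/(151*25) = 6/3775.
Cross-multiplying, 1*3775 = 3775 < 19026 = 6*3171, so 1/3171 is smaller: the convergent 184/21 is closer to x than 219/25.

184/21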